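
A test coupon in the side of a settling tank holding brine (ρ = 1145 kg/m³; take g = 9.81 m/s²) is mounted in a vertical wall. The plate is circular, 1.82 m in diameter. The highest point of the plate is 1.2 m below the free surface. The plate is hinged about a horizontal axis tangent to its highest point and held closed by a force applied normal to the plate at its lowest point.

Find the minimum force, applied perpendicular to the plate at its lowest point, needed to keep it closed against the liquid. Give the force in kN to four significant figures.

γ = ρg = 1145 × 9.81 / 1000 = 11.23245 kN/m³.
The centroid is at the centre, 0.91 m below the top of the plate, so the centroid depth is h_c = 1.2 + 0.91 = 2.11 m.
A = π(0.91)² = 2.60155 m².
Resultant F = γ·h_c·A = 11.23245 × 2.11 × 2.60155 = 61.658 kN.
I_c = πr⁴/4 = π × 0.91⁴/4 = 0.538586 m⁴.
Centre of pressure: y_p = y_c + I_c/(y_c·A) = 2.11 + 0.538586/(2.11 × 2.60155) = 2.11 + 0.0981161 = 2.20812 m along the plane.
The resultant acts 0.91 + 0.0981161 = 1.00812 m (along the plate) below the hinge at the top edge, so the moment about the hinge is M = F × 1.00812 = 61.658 × 1.00812 = 62.1587 kN·m.
A normal force at the bottom, 1.82 m from the hinge, must supply this moment: P = 62.1587/1.82 = 34.1531 kN.

P ≈ 34.15 kN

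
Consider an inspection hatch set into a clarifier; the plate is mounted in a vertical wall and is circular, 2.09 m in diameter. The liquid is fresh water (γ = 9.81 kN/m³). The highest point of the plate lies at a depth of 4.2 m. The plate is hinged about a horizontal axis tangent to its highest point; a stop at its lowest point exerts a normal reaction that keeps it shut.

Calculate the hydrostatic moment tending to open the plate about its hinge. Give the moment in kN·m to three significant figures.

γ = 9.81 kN/m³.
The centroid is at the centre, 1.045 m below the top of the plate, so the centroid depth is h_c = 4.2 + 1.045 = 5.245 m.
A = π(1.045)² = 3.4307 m².
Resultant F = γ·h_c·A = 9.81 × 5.245 × 3.4307 = 176.521 kN.
I_c = πr⁴/4 = π × 1.045⁴/4 = 0.936602 m⁴.
Centre of pressure: y_p = y_c + I_c/(y_c·A) = 5.245 + 0.936602/(5.245 × 3.4307) = 5.245 + 0.0520507 = 5.29705 m along the plane.
The resultant acts 1.045 + 0.0520507 = 1.09705 m (along the plate) below the hinge at the top edge, so the moment about the hinge is M = F × 1.09705 = 176.521 × 1.09705 = 193.652 kN·m.

M ≈ 194 kN·m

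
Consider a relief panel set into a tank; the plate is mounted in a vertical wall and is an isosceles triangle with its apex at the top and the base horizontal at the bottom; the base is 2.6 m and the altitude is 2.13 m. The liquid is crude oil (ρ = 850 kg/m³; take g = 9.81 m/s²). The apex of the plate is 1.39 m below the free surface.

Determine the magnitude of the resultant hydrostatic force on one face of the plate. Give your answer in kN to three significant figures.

γ = ρg = 850 × 9.81 / 1000 = 8.3385 kN/m³.
With the apex up, the centroid sits 2h/3 = 2 × 2.13/3 = 1.42 m below the apex, so the centroid depth is h_c = 1.39 + 1.42 = 2.81 m.
A = ½ × 2.6 × 2.13 = 2.769 m².
Resultant F = γ·h_c·A = 8.3385 × 2.81 × 2.769 = 64.881 kN.

F ≈ 64.9 kN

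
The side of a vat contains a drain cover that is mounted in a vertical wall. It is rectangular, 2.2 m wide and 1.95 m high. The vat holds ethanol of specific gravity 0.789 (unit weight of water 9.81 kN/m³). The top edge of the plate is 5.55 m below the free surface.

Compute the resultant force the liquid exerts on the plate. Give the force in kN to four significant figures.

γ = 0.789 × 9.81 = 7.74009 kN/m³.
The centroid lies 1.95/2 = 0.975 m below the top edge, so the centroid depth is h_c = 5.55 + 0.975 = 6.525 m.
A = 2.2 × 1.95 = 4.29 m².
Resultant F = γ·h_c·A = 7.74009 × 6.525 × 4.29 = 216.663 kN.

F ≈ 216.7 kN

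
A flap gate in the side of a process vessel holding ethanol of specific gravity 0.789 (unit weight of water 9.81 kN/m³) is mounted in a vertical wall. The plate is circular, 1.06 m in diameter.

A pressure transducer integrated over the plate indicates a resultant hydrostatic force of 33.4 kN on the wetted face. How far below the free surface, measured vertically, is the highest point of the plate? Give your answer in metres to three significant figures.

γ = 0.789 × 9.81 = 7.74009 kN/m³.
A = π(0.53)² = 0.882473 m².
From F = γ·h_c·A, the centroid depth is h_c = 33.4/(7.74009 × 0.882473) = 4.88989 m.
The centroid is at the centre, 0.53 m below the top of the plate, so the highest point sits at h_top = 4.88989 − 0.53 = 4.35989 m below the surface.

d_top ≈ 4.36 m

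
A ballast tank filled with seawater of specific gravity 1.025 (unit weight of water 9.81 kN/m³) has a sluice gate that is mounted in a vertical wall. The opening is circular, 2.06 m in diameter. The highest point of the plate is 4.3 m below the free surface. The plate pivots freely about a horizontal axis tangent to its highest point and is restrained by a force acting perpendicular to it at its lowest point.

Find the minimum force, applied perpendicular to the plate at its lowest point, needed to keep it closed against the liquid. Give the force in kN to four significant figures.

γ = 1.025 × 9.81 = 10.05525 kN/m³.
The centroid is at the centre, 1.03 m below the top of the plate, so the centroid depth is h_c = 4.3 + 1.03 = 5.33 m.
A = π(1.03)² = 3.33292 m².
Resultant F = γ·h_c·A = 10.05525 × 5.33 × 3.33292 = 178.626 kN.
I_c = πr⁴/4 = π × 1.03⁴/4 = 0.883973 m⁴.
Centre of pressure: y_p = y_c + I_c/(y_c·A) = 5.33 + 0.883973/(5.33 × 3.33292) = 5.33 + 0.0497607 = 5.37976 m along the plane.
The resultant acts 1.03 + 0.0497607 = 1.07976 m (along the plate) below the hinge at the top edge, so the moment about the hinge is M = F × 1.07976 = 178.626 × 1.07976 = 192.873 kN·m.
A normal force at the bottom, 2.06 m from the hinge, must supply this moment: P = 192.873/2.06 = 93.6277 kN.

P ≈ 93.63 kN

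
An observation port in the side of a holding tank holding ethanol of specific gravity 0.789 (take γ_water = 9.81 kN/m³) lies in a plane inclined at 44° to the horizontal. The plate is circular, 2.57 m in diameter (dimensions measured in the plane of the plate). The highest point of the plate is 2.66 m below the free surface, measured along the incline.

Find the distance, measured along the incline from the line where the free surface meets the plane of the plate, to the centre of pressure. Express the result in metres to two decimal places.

γ = 0.789 × 9.81 = 7.74009 kN/m³.
Let θ = 44° be the plate's angle to the horizontal; measure y along the incline from where the plane meets the free surface. Vertical depth h = y·sinθ with sinθ = 0.694658.
The centroid is at the centre, 1.285 m below the top of the plate, so y_c = 2.66 + 1.285 = 3.945 m and h_c = 3.945 × 0.694658 = 2.74043 m.
A = π(1.285)² = 5.18748 m².
Resultant F = γ·h_c·A = 7.74009 × 2.74043 × 5.18748 = 110.033 kN.
I_c = πr⁴/4 = π × 1.285⁴/4 = 2.14142 m⁴.
Centre of pressure: y_p = y_c + I_c/(y_c·A) = 3.945 + 2.14142/(3.945 × 5.18748) = 3.945 + 0.10464 = 4.04964 m along the plane.

y_p = 4.05 m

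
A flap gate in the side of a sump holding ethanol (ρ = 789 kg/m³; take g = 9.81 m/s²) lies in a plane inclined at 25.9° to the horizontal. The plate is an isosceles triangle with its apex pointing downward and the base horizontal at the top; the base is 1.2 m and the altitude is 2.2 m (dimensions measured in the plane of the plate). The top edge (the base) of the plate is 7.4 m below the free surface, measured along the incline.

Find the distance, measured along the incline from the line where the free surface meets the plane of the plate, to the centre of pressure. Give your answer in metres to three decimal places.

y_p = 8.166 m

γ = ρg = 789 × 9.81 / 1000 = 7.74009 kN/m³.
Let θ = 25.9° be the plate's angle to the horizontal; measure y along the incline from where the plane meets the free surface. Vertical depth h = y·sinθ with sinθ = 0.436802.
With the apex down, the centroid sits h/3 = 2.2/3 = 0.733333 m below the base (the top edge), so y_c = 7.4 + 0.733333 = 8.13333 m and h_c = 8.13333 × 0.436802 = 3.55265 m.
A = ½ × 1.2 × 2.2 = 1.32 m².
Resultant F = γ·h_c·A = 7.74009 × 3.55265 × 1.32 = 36.2971 kN.
I_c = b·h³/36 = 1.2 × 2.2³/36 = 0.354933 m⁴.
Centre of pressure: y_p = y_c + I_c/(y_c·A) = 8.13333 + 0.354933/(8.13333 × 1.32) = 8.13333 + 0.0330601 = 8.16639 m along the plane.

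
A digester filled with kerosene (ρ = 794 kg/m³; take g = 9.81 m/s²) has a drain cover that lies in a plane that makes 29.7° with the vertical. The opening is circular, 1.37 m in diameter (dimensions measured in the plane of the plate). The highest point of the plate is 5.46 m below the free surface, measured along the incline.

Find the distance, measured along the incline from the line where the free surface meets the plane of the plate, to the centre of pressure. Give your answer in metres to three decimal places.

y_p = 6.164 m

γ = ρg = 794 × 9.81 / 1000 = 7.78914 kN/m³.
The plate makes 29.7° with the vertical, i.e. θ = 90° − 29.7° = 60.3° to the horizontal. Measuring y along the incline from the free-surface line, vertical depth h = y·sinθ with sinθ = 0.868632.
The centroid is at the centre, 0.685 m below the top of the plate, so y_c = 5.46 + 0.685 = 6.145 m and h_c = 6.145 × 0.868632 = 5.33774 m.
A = π(0.685)² = 1.47411 m².
Resultant F = γ·h_c·A = 7.78914 × 5.33774 × 1.47411 = 61.2882 kN.
I_c = πr⁴/4 = π × 0.685⁴/4 = 0.172923 m⁴.
Centre of pressure: y_p = y_c + I_c/(y_c·A) = 6.145 + 0.172923/(6.145 × 1.47411) = 6.145 + 0.0190898 = 6.16409 m along the plane.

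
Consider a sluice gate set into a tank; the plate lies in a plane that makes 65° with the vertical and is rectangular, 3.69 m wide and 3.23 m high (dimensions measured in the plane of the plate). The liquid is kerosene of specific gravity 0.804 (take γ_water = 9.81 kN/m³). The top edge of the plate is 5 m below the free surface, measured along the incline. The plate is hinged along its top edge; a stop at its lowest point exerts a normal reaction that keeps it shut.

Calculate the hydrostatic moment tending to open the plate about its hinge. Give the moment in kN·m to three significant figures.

γ = 0.804 × 9.81 = 7.88724 kN/m³.
The plate makes 65° with the vertical, i.e. θ = 90° − 65° = 25° to the horizontal. Measuring y along the incline from the free-surface line, vertical depth h = y·sinθ with sinθ = 0.422618.
The centroid lies 3.23/2 = 1.615 m below the top edge, so y_c = 5 + 1.615 = 6.615 m and h_c = 6.615 × 0.422618 = 2.79562 m.
A = 3.69 × 3.23 = 11.9187 m².
Resultant F = γ·h_c·A = 7.88724 × 2.79562 × 11.9187 = 262.804 kN.
I_c = b·h³/12 = 3.69 × 3.23³/12 = 10.3622 m⁴.
Centre of pressure: y_p = y_c + I_c/(y_c·A) = 6.615 + 10.3622/(6.615 × 11.9187) = 6.615 + 0.13143 = 6.74643 m along the plane.
The resultant acts 1.615 + 0.13143 = 1.74643 m (along the plate) below the hinge at the top edge, so the moment about the hinge is M = F × 1.74643 = 262.804 × 1.74643 = 458.969 kN·m.

M ≈ 459 kN·m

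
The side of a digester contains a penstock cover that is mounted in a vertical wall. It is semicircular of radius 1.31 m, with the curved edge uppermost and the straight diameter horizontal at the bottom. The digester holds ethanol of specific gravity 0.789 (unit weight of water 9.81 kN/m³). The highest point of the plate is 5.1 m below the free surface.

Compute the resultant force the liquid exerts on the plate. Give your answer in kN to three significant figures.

γ = 0.789 × 9.81 = 7.74009 kN/m³.
The centroid lies 4r/(3π) = 0.555981 m above the diameter, so r − 4r/(3π) = 1.31 − 0.555981 = 0.754019 m below the topmost point, so the centroid depth is h_c = 5.1 + 0.754019 = 5.85402 m.
A = πr²/2 = π × 1.31²/2 = 2.69564 m².
Resultant F = γ·h_c·A = 7.74009 × 5.85402 × 2.69564 = 122.141 kN.

F ≈ 122 kN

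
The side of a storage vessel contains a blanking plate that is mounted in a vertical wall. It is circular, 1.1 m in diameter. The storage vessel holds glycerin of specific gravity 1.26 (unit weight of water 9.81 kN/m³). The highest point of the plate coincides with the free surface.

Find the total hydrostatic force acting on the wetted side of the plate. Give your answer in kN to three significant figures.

γ = 1.26 × 9.81 = 12.3606 kN/m³.
The centroid is at the centre, 0.55 m below the top of the plate, so the centroid depth is h_c = 0.55 m.
A = π(0.55)² = 0.950332 m².
Resultant F = γ·h_c·A = 12.3606 × 0.55 × 0.950332 = 6.46067 kN.

F ≈ 6.46 kN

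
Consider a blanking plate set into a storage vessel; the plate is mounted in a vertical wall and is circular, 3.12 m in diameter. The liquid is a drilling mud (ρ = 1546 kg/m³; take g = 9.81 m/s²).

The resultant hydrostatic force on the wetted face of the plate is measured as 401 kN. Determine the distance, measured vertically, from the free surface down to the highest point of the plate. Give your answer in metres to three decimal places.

d_top ≈ 1.898 m

γ = ρg = 1546 × 9.81 / 1000 = 15.16626 kN/m³.
A = π(1.56)² = 7.64538 m².
From F = γ·h_c·A, the centroid depth is h_c = 401/(15.16626 × 7.64538) = 3.45833 m.
The centroid is at the centre, 1.56 m below the top of the plate, so the highest point sits at h_top = 3.45833 − 1.56 = 1.89833 m below the surface.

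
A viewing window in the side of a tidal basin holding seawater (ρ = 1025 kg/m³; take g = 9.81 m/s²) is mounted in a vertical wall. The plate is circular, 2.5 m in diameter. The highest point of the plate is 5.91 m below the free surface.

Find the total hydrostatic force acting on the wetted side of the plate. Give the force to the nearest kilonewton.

F ≈ 353 kN

γ = ρg = 1025 × 9.81 / 1000 = 10.05525 kN/m³.
The centroid is at the centre, 1.25 m below the top of the plate, so the centroid depth is h_c = 5.91 + 1.25 = 7.16 m.
A = π(1.25)² = 4.90874 m².
Resultant F = γ·h_c·A = 10.05525 × 7.16 × 4.90874 = 353.408 kN.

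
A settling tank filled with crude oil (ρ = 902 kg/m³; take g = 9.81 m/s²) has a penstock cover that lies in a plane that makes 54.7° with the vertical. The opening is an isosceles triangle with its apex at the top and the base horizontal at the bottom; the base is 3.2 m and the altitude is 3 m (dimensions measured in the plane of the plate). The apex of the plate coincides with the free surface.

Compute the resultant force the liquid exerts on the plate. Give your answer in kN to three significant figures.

F ≈ 49.1 kN

γ = ρg = 902 × 9.81 / 1000 = 8.84862 kN/m³.
The plate makes 54.7° with the vertical, i.e. θ = 90° − 54.7° = 35.3° to the horizontal. Measuring y along the incline from the free-surface line, vertical depth h = y·sinθ with sinθ = 0.577858.
With the apex up, the centroid sits 2h/3 = 2 × 3/3 = 2 m below the apex, so y_c = 2 m and h_c = 2 × 0.577858 = 1.15572 m.
A = ½ × 3.2 × 3 = 4.8 m².
Resultant F = γ·h_c·A = 8.84862 × 1.15572 × 4.8 = 49.0873 kN.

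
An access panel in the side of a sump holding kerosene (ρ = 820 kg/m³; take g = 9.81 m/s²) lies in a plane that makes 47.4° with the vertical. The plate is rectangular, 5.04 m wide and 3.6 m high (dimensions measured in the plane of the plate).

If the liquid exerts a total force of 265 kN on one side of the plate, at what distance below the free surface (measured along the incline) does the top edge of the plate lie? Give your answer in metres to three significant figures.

y_top ≈ 0.882 m

γ = ρg = 820 × 9.81 / 1000 = 8.0442 kN/m³.
A = 5.04 × 3.6 = 18.144 m².
From F = γ·h_c·A, the centroid depth is h_c = 265/(8.0442 × 18.144) = 1.81564 m.
The plate makes 47.4° with the vertical, i.e. θ = 90° − 47.4° = 42.6° to the horizontal. Measuring y along the incline from the free-surface line, vertical depth h = y·sinθ with sinθ = 0.676876.
Along the incline, y_c = h_c/sinθ = 1.81564/0.676876 = 2.68238 m.
The centroid lies 3.6/2 = 1.8 m below the top edge, so the top edge sits at y_top = 2.68238 − 1.8 = 0.88238 m along the incline.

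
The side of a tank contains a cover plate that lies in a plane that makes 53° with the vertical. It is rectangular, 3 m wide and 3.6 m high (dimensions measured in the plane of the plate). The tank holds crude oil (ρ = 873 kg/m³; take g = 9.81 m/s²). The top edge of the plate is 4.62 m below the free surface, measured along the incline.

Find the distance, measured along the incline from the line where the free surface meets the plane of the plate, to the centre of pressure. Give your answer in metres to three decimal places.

γ = ρg = 873 × 9.81 / 1000 = 8.56413 kN/m³.
The plate makes 53° with the vertical, i.e. θ = 90° − 53° = 37° to the horizontal. Measuring y along the incline from the free-surface line, vertical depth h = y·sinθ with sinθ = 0.601815.
The centroid lies 3.6/2 = 1.8 m below the top edge, so y_c = 4.62 + 1.8 = 6.42 m and h_c = 6.42 × 0.601815 = 3.86365 m.
A = 3 × 3.6 = 10.8 m².
Resultant F = γ·h_c·A = 8.56413 × 3.86365 × 10.8 = 357.359 kN.
I_c = b·h³/12 = 3 × 3.6³/12 = 11.664 m⁴.
Centre of pressure: y_p = y_c + I_c/(y_c·A) = 6.42 + 11.664/(6.42 × 10.8) = 6.42 + 0.168224 = 6.58822 m along the plane.

y_p = 6.588 m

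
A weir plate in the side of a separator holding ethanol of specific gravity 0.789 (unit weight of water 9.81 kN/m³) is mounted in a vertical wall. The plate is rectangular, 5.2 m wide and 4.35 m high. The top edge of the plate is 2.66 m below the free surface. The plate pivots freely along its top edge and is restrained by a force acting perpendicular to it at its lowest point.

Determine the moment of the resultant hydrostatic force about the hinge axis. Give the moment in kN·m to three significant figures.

M ≈ 2120 kN·m

γ = 0.789 × 9.81 = 7.74009 kN/m³.
The centroid lies 4.35/2 = 2.175 m below the top edge, so the centroid depth is h_c = 2.66 + 2.175 = 4.835 m.
A = 5.2 × 4.35 = 22.62 m².
Resultant F = γ·h_c·A = 7.74009 × 4.835 × 22.62 = 846.516 kN.
I_c = b·h³/12 = 5.2 × 4.35³/12 = 35.6689 m⁴.
Centre of pressure: y_p = y_c + I_c/(y_c·A) = 4.835 + 35.6689/(4.835 × 22.62) = 4.835 + 0.326137 = 5.16114 m along the plane.
The resultant acts 2.175 + 0.326137 = 2.50114 m (along the plate) below the hinge at the top edge, so the moment about the hinge is M = F × 2.50114 = 846.516 × 2.50114 = 2117.26 kN·m.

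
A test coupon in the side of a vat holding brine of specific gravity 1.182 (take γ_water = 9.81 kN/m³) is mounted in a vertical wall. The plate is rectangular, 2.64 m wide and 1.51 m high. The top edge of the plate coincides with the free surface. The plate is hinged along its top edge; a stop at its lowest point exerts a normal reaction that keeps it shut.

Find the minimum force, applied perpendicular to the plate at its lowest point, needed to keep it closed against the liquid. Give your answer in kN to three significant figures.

γ = 1.182 × 9.81 = 11.59542 kN/m³.
The centroid lies 1.51/2 = 0.755 m below the top edge, so the centroid depth is h_c = 0.755 m.
A = 2.64 × 1.51 = 3.9864 m².
Resultant F = γ·h_c·A = 11.59542 × 0.755 × 3.9864 = 34.8991 kN.
I_c = b·h³/12 = 2.64 × 1.51³/12 = 0.757449 m⁴.
Centre of pressure: y_p = y_c + I_c/(y_c·A) = 0.755 + 0.757449/(0.755 × 3.9864) = 0.755 + 0.251667 = 1.00667 m along the plane.
The resultant acts 0.755 + 0.251667 = 1.00667 m (along the plate) below the hinge at the top edge, so the moment about the hinge is M = F × 1.00667 = 34.8991 × 1.00667 = 35.1319 kN·m.
A normal force at the bottom, 1.51 m from the hinge, must supply this moment: P = 35.1319/1.51 = 23.2662 kN.

P ≈ 23.3 kN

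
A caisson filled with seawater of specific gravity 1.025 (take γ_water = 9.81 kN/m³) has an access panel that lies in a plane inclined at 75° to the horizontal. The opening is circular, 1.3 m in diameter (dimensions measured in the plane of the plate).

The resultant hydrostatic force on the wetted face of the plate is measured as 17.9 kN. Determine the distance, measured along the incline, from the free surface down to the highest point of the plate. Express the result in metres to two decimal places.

y_top ≈ 0.74 m

γ = 1.025 × 9.81 = 10.05525 kN/m³.
A = π(0.65)² = 1.32732 m².
From F = γ·h_c·A, the centroid depth is h_c = 17.9/(10.05525 × 1.32732) = 1.34117 m.
Let θ = 75° be the plate's angle to the horizontal; measure y along the incline from where the plane meets the free surface. Vertical depth h = y·sinθ with sinθ = 0.965926.
Along the incline, y_c = h_c/sinθ = 1.34117/0.965926 = 1.38848 m.
The centroid is at the centre, 0.65 m below the top of the plate, so the highest point sits at y_top = 1.38848 − 0.65 = 0.73848 m along the incline.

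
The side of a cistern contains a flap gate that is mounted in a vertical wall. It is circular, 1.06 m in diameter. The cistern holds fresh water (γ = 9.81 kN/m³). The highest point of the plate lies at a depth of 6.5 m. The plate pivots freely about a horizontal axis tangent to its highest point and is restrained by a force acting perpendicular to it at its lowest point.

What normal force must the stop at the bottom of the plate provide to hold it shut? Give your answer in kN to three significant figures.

P ≈ 31.0 kN

γ = 9.81 kN/m³.
The centroid is at the centre, 0.53 m below the top of the plate, so the centroid depth is h_c = 6.5 + 0.53 = 7.03 m.
A = π(0.53)² = 0.882473 m².
Resultant F = γ·h_c·A = 9.81 × 7.03 × 0.882473 = 60.8591 kN.
I_c = πr⁴/4 = π × 0.53⁴/4 = 0.0619717 m⁴.
Centre of pressure: y_p = y_c + I_c/(y_c·A) = 7.03 + 0.0619717/(7.03 × 0.882473) = 7.03 + 0.00998934 = 7.03999 m along the plane.
The resultant acts 0.53 + 0.00998934 = 0.539989 m (along the plate) below the hinge at the top edge, so the moment about the hinge is M = F × 0.539989 = 60.8591 × 0.539989 = 32.8632 kN·m.
A normal force at the bottom, 1.06 m from the hinge, must supply this moment: P = 32.8632/1.06 = 31.003 kN.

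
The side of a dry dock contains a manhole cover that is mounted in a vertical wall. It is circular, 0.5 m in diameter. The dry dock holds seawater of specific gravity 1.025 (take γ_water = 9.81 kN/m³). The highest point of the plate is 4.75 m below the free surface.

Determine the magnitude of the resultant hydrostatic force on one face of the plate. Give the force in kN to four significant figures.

γ = 1.025 × 9.81 = 10.05525 kN/m³.
The centroid is at the centre, 0.25 m below the top of the plate, so the centroid depth is h_c = 4.75 + 0.25 = 5 m.
A = π(0.25)² = 0.19635 m².
Resultant F = γ·h_c·A = 10.05525 × 5 × 0.19635 = 9.87174 kN.

F ≈ 9.872 kN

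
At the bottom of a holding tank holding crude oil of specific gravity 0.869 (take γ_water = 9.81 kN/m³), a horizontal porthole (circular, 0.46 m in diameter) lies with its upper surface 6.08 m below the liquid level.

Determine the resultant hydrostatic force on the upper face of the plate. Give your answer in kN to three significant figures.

F ≈ 8.61 kN

γ = 0.869 × 9.81 = 8.52489 kN/m³.
The plate is horizontal, so pressure is uniform at p = γ·h = 8.52489 × 6.08 = 51.8313 kN/m².
A = π(0.23)² = 0.16619 m².
F = p·A = 51.8313 × 0.16619 = 8.61384 kN.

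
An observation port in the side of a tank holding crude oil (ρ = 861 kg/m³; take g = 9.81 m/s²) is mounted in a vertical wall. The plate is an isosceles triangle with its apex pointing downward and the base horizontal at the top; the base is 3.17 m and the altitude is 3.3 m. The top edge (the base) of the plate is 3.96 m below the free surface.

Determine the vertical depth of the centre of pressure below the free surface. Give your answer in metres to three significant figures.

γ = ρg = 861 × 9.81 / 1000 = 8.44641 kN/m³.
With the apex down, the centroid sits h/3 = 3.3/3 = 1.1 m below the base (the top edge), so the centroid depth is h_c = 3.96 + 1.1 = 5.06 m.
A = ½ × 3.17 × 3.3 = 5.2305 m².
Resultant F = γ·h_c·A = 8.44641 × 5.06 × 5.2305 = 223.545 kN.
I_c = b·h³/36 = 3.17 × 3.3³/36 = 3.16445 m⁴.
Centre of pressure: y_p = y_c + I_c/(y_c·A) = 5.06 + 3.16445/(5.06 × 5.2305) = 5.06 + 0.119565 = 5.17956 m along the plane.

h_p = 5.18 m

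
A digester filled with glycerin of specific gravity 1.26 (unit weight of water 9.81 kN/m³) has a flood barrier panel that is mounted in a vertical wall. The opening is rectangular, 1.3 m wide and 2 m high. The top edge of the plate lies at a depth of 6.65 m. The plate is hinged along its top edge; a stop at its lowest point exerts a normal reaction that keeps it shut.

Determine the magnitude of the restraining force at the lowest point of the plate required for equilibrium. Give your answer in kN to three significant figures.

γ = 1.26 × 9.81 = 12.3606 kN/m³.
The centroid lies 2/2 = 1 m below the top edge, so the centroid depth is h_c = 6.65 + 1 = 7.65 m.
A = 1.3 × 2 = 2.6 m².
Resultant F = γ·h_c·A = 12.3606 × 7.65 × 2.6 = 245.852 kN.
I_c = b·h³/12 = 1.3 × 2³/12 = 0.866667 m⁴.
Centre of pressure: y_p = y_c + I_c/(y_c·A) = 7.65 + 0.866667/(7.65 × 2.6) = 7.65 + 0.043573 = 7.69357 m along the plane.
The resultant acts 1 + 0.043573 = 1.04357 m (along the plate) below the hinge at the top edge, so the moment about the hinge is M = F × 1.04357 = 245.852 × 1.04357 = 256.564 kN·m.
A normal force at the bottom, 2 m from the hinge, must supply this moment: P = 256.564/2 = 128.282 kN.

P ≈ 128 kN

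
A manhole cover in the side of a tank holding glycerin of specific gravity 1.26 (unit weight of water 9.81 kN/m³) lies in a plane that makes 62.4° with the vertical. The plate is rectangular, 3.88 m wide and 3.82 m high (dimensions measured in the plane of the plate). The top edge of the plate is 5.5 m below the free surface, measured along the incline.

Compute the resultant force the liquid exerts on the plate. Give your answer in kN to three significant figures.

F ≈ 629 kN

γ = 1.26 × 9.81 = 12.3606 kN/m³.
The plate makes 62.4° with the vertical, i.e. θ = 90° − 62.4° = 27.6° to the horizontal. Measuring y along the incline from the free-surface line, vertical depth h = y·sinθ with sinθ = 0.463296.
The centroid lies 3.82/2 = 1.91 m below the top edge, so y_c = 5.5 + 1.91 = 7.41 m and h_c = 7.41 × 0.463296 = 3.43302 m.
A = 3.88 × 3.82 = 14.8216 m².
Resultant F = γ·h_c·A = 12.3606 × 3.43302 × 14.8216 = 628.943 kN.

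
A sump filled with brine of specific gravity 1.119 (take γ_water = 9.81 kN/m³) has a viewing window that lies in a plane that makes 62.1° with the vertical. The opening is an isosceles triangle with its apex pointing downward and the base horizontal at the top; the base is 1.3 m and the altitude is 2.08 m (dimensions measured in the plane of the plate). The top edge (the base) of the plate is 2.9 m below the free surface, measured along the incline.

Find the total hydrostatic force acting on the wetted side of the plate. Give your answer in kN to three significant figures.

F ≈ 25.0 kN

γ = 1.119 × 9.81 = 10.97739 kN/m³.
The plate makes 62.1° with the vertical, i.e. θ = 90° − 62.1° = 27.9° to the horizontal. Measuring y along the incline from the free-surface line, vertical depth h = y·sinθ with sinθ = 0.467930.
With the apex down, the centroid sits h/3 = 2.08/3 = 0.693333 m below the base (the top edge), so y_c = 2.9 + 0.693333 = 3.59333 m and h_c = 3.59333 × 0.467930 = 1.68143 m.
A = ½ × 1.3 × 2.08 = 1.352 m².
Resultant F = γ·h_c·A = 10.97739 × 1.68143 × 1.352 = 24.9548 kN.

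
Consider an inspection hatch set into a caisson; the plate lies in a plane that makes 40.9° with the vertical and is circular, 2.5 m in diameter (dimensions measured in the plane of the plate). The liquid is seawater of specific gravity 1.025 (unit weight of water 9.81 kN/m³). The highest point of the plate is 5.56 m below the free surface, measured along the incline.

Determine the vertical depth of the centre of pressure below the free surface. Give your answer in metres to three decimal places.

γ = 1.025 × 9.81 = 10.05525 kN/m³.
The plate makes 40.9° with the vertical, i.e. θ = 90° − 40.9° = 49.1° to the horizontal. Measuring y along the incline from the free-surface line, vertical depth h = y·sinθ with sinθ = 0.755853.
The centroid is at the centre, 1.25 m below the top of the plate, so y_c = 5.56 + 1.25 = 6.81 m and h_c = 6.81 × 0.755853 = 5.14736 m.
A = π(1.25)² = 4.90874 m².
Resultant F = γ·h_c·A = 10.05525 × 5.14736 × 4.90874 = 254.067 kN.
I_c = πr⁴/4 = π × 1.25⁴/4 = 1.91748 m⁴.
Centre of pressure: y_p = y_c + I_c/(y_c·A) = 6.81 + 1.91748/(6.81 × 4.90874) = 6.81 + 0.0573606 = 6.86736 m along the plane.
Vertically, h_p = y_p·sinθ = 6.86736 × 0.755853 = 5.19071 m.

h_p = 5.191 m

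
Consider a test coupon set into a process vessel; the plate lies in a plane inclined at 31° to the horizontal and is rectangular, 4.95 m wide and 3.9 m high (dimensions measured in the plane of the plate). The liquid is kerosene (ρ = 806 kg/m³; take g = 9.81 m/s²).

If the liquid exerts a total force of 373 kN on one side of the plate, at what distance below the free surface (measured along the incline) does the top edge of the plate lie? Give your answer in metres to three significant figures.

y_top ≈ 2.79 m

γ = ρg = 806 × 9.81 / 1000 = 7.90686 kN/m³.
A = 4.95 × 3.9 = 19.305 m².
From F = γ·h_c·A, the centroid depth is h_c = 373/(7.90686 × 19.305) = 2.44363 m.
Let θ = 31° be the plate's angle to the horizontal; measure y along the incline from where the plane meets the free surface. Vertical depth h = y·sinθ with sinθ = 0.515038.
Along the incline, y_c = h_c/sinθ = 2.44363/0.515038 = 4.74456 m.
The centroid lies 3.9/2 = 1.95 m below the top edge, so the top edge sits at y_top = 4.74456 − 1.95 = 2.79456 m along the incline.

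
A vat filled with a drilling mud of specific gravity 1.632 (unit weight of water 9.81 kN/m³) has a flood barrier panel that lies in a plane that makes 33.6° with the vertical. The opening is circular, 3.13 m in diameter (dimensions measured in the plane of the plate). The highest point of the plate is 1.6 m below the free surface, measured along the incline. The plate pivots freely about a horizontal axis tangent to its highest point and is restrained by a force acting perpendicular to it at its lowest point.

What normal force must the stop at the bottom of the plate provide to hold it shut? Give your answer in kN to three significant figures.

P ≈ 182 kN

γ = 1.632 × 9.81 = 16.00992 kN/m³.
The plate makes 33.6° with the vertical, i.e. θ = 90° − 33.6° = 56.4° to the horizontal. Measuring y along the incline from the free-surface line, vertical depth h = y·sinθ with sinθ = 0.832921.
The centroid is at the centre, 1.565 m below the top of the plate, so y_c = 1.6 + 1.565 = 3.165 m and h_c = 3.165 × 0.832921 = 2.63619 m.
A = π(1.565)² = 7.69447 m².
Resultant F = γ·h_c·A = 16.00992 × 2.63619 × 7.69447 = 324.747 kN.
I_c = πr⁴/4 = π × 1.565⁴/4 = 4.71137 m⁴.
Centre of pressure: y_p = y_c + I_c/(y_c·A) = 3.165 + 4.71137/(3.165 × 7.69447) = 3.165 + 0.193462 = 3.35846 m along the plane.
The resultant acts 1.565 + 0.193462 = 1.75846 m (along the plate) below the hinge at the top edge, so the moment about the hinge is M = F × 1.75846 = 324.747 × 1.75846 = 571.055 kN·m.
A normal force at the bottom, 3.13 m from the hinge, must supply this moment: P = 571.055/3.13 = 182.446 kN.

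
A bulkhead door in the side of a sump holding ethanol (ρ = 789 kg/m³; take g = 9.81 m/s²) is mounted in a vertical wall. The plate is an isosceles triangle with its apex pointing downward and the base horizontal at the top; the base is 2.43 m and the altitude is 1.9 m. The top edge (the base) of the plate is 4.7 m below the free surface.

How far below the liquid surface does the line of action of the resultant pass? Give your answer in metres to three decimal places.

h_p = 5.371 m

γ = ρg = 789 × 9.81 / 1000 = 7.74009 kN/m³.
With the apex down, the centroid sits h/3 = 1.9/3 = 0.633333 m below the base (the top edge), so the centroid depth is h_c = 4.7 + 0.633333 = 5.33333 m.
A = ½ × 2.43 × 1.9 = 2.3085 m².
Resultant F = γ·h_c·A = 7.74009 × 5.33333 × 2.3085 = 95.2959 kN.
I_c = b·h³/36 = 2.43 × 1.9³/36 = 0.462982 m⁴.
Centre of pressure: y_p = y_c + I_c/(y_c·A) = 5.33333 + 0.462982/(5.33333 × 2.3085) = 5.33333 + 0.0376041 = 5.37093 m along the plane.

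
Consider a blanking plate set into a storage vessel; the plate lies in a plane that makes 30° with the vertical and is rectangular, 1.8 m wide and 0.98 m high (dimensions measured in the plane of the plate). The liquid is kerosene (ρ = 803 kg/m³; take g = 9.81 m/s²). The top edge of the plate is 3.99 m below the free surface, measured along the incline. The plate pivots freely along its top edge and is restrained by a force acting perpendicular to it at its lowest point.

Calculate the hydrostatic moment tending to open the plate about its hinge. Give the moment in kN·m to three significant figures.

γ = ρg = 803 × 9.81 / 1000 = 7.87743 kN/m³.
The plate makes 30° with the vertical, i.e. θ = 90° − 30° = 60° to the horizontal. Measuring y along the incline from the free-surface line, vertical depth h = y·sinθ with sinθ = 0.866025.
The centroid lies 0.98/2 = 0.49 m below the top edge, so y_c = 3.99 + 0.49 = 4.48 m and h_c = 4.48 × 0.866025 = 3.87979 m.
A = 1.8 × 0.98 = 1.764 m².
Resultant F = γ·h_c·A = 7.87743 × 3.87979 × 1.764 = 53.9127 kN.
I_c = b·h³/12 = 1.8 × 0.98³/12 = 0.141179 m⁴.
Centre of pressure: y_p = y_c + I_c/(y_c·A) = 4.48 + 0.141179/(4.48 × 1.764) = 4.48 + 0.0178646 = 4.49786 m along the plane.
The resultant acts 0.49 + 0.0178646 = 0.507865 m (along the plate) below the hinge at the top edge, so the moment about the hinge is M = F × 0.507865 = 53.9127 × 0.507865 = 27.3804 kN·m.

M ≈ 27.4 kN·m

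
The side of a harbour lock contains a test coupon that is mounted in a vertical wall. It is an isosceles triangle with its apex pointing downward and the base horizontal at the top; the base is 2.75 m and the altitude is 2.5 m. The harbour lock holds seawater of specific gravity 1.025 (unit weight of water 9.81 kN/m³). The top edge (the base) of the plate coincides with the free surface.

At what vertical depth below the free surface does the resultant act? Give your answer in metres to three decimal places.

h_p = 1.250 m

γ = 1.025 × 9.81 = 10.05525 kN/m³.
With the apex down, the centroid sits h/3 = 2.5/3 = 0.833333 m below the base (the top edge), so the centroid depth is h_c = 0.833333 m.
A = ½ × 2.75 × 2.5 = 3.4375 m².
Resultant F = γ·h_c·A = 10.05525 × 0.833333 × 3.4375 = 28.8041 kN.
I_c = b·h³/36 = 2.75 × 2.5³/36 = 1.19358 m⁴.
Centre of pressure: y_p = y_c + I_c/(y_c·A) = 0.833333 + 1.19358/(0.833333 × 3.4375) = 0.833333 + 0.416668 = 1.25 m along the plane.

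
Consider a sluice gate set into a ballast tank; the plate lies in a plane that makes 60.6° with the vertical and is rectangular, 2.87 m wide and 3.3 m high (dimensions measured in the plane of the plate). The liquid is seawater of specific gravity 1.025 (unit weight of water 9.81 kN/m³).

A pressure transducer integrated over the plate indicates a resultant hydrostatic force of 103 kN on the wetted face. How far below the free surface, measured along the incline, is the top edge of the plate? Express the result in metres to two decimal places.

y_top ≈ 0.55 m

γ = 1.025 × 9.81 = 10.05525 kN/m³.
A = 2.87 × 3.3 = 9.471 m².
From F = γ·h_c·A, the centroid depth is h_c = 103/(10.05525 × 9.471) = 1.08155 m.
The plate makes 60.6° with the vertical, i.e. θ = 90° − 60.6° = 29.4° to the horizontal. Measuring y along the incline from the free-surface line, vertical depth h = y·sinθ with sinθ = 0.490904.
Along the incline, y_c = h_c/sinθ = 1.08155/0.490904 = 2.20318 m.
The centroid lies 3.3/2 = 1.65 m below the top edge, so the top edge sits at y_top = 2.20318 − 1.65 = 0.55318 m along the incline.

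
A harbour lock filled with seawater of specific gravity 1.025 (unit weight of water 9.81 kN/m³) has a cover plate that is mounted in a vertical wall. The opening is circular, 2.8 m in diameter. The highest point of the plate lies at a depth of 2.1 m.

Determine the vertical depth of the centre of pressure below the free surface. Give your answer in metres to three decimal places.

h_p = 3.640 m

γ = 1.025 × 9.81 = 10.05525 kN/m³.
The centroid is at the centre, 1.4 m below the top of the plate, so the centroid depth is h_c = 2.1 + 1.4 = 3.5 m.
A = π(1.4)² = 6.15752 m².
Resultant F = γ·h_c·A = 10.05525 × 3.5 × 6.15752 = 216.704 kN.
I_c = πr⁴/4 = π × 1.4⁴/4 = 3.01719 m⁴.
Centre of pressure: y_p = y_c + I_c/(y_c·A) = 3.5 + 3.01719/(3.5 × 6.15752) = 3.5 + 0.14 = 3.64 m along the plane.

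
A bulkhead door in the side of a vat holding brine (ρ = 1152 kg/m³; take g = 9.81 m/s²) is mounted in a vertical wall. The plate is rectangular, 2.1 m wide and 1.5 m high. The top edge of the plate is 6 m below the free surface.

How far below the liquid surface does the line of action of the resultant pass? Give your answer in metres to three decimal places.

γ = ρg = 1152 × 9.81 / 1000 = 11.30112 kN/m³.
The centroid lies 1.5/2 = 0.75 m below the top edge, so the centroid depth is h_c = 6 + 0.75 = 6.75 m.
A = 2.1 × 1.5 = 3.15 m².
Resultant F = γ·h_c·A = 11.30112 × 6.75 × 3.15 = 240.29 kN.
I_c = b·h³/12 = 2.1 × 1.5³/12 = 0.590625 m⁴.
Centre of pressure: y_p = y_c + I_c/(y_c·A) = 6.75 + 0.590625/(6.75 × 3.15) = 6.75 + 0.0277778 = 6.77778 m along the plane.

h_p = 6.778 m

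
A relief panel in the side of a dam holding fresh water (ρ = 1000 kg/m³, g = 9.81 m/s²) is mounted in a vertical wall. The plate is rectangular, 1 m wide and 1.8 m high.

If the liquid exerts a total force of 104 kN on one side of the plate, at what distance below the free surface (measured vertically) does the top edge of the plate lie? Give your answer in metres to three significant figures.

γ = ρg = 1000 × 9.81 = 9810 N/m³ = 9.81 kN/m³.
A = 1 × 1.8 = 1.8 m².
From F = γ·h_c·A, the centroid depth is h_c = 104/(9.81 × 1.8) = 5.88968 m.
The centroid lies 1.8/2 = 0.9 m below the top edge, so the top edge sits at h_top = 5.88968 − 0.9 = 4.98968 m below the surface.

d_top ≈ 4.99 m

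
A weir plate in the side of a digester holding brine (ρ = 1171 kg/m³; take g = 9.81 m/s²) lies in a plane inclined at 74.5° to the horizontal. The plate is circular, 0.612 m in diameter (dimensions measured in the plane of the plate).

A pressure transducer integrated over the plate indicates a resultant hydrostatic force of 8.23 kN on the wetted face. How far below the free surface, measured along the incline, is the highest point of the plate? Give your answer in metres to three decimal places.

y_top ≈ 2.221 m

γ = ρg = 1171 × 9.81 / 1000 = 11.48751 kN/m³.
A = π(0.306)² = 0.294166 m².
From F = γ·h_c·A, the centroid depth is h_c = 8.23/(11.48751 × 0.294166) = 2.43546 m.
Let θ = 74.5° be the plate's angle to the horizontal; measure y along the incline from where the plane meets the free surface. Vertical depth h = y·sinθ with sinθ = 0.963630.
Along the incline, y_c = h_c/sinθ = 2.43546/0.963630 = 2.52738 m.
The centroid is at the centre, 0.306 m below the top of the plate, so the highest point sits at y_top = 2.52738 − 0.306 = 2.22138 m along the incline.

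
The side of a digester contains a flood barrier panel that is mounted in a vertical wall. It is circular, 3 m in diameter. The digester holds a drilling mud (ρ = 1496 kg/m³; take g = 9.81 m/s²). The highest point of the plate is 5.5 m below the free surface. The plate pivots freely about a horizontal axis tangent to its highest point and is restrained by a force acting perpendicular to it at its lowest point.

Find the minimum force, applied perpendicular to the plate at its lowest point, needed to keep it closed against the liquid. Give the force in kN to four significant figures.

γ = ρg = 1496 × 9.81 / 1000 = 14.67576 kN/m³.
The centroid is at the centre, 1.5 m below the top of the plate, so the centroid depth is h_c = 5.5 + 1.5 = 7 m.
A = π(1.5)² = 7.06858 m².
Resultant F = γ·h_c·A = 14.67576 × 7 × 7.06858 = 726.157 kN.
I_c = πr⁴/4 = π × 1.5⁴/4 = 3.97608 m⁴.
Centre of pressure: y_p = y_c + I_c/(y_c·A) = 7 + 3.97608/(7 × 7.06858) = 7 + 0.0803572 = 7.08036 m along the plane.
The resultant acts 1.5 + 0.0803572 = 1.58036 m (along the plate) below the hinge at the top edge, so the moment about the hinge is M = F × 1.58036 = 726.157 × 1.58036 = 1147.59 kN·m.
A normal force at the bottom, 3 m from the hinge, must supply this moment: P = 1147.59/3 = 382.53 kN.

P ≈ 382.5 kN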